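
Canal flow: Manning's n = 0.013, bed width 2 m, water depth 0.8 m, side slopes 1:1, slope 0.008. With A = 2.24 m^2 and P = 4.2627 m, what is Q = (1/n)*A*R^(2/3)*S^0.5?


R = A/P = 2.24/4.2627 = 0.525489
Q = (1/0.013) * 2.24 * 0.525489^(2/3) * 0.008^0.5

10.0360 m^3/s


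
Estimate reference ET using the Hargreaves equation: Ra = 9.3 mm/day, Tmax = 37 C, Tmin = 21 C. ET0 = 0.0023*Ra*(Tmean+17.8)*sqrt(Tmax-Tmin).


Tmean = (Tmax + Tmin)/2 = (37 + 21)/2 = 29.0
ET0 = 0.0023 * 9.3 * (29.0 + 17.8) * sqrt(37 - 21)
ET0 = 0.0023 * 9.3 * 46.8 * 4.000000

4.0042 mm/day


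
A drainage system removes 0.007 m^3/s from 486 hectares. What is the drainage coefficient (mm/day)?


DC = Q * 86400 / (A * 10000) * 1000
DC = 0.007 * 86400 / (486 * 10000) * 1000
DC = 604800.0000 / 4860000

0.1244 mm/day


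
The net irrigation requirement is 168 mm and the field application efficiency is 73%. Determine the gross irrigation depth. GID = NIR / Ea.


Ea = 73% = 0.73
GID = NIR / Ea = 168 / 0.73 = 230.1370 mm

230.1370 mm


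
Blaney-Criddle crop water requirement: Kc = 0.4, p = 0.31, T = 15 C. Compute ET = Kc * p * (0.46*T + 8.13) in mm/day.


ET = Kc * p * (0.46*T + 8.13)
ET = 0.4 * 0.31 * (0.46*15 + 8.13)
ET = 0.4 * 0.31 * 15.0300

1.8637 mm/day


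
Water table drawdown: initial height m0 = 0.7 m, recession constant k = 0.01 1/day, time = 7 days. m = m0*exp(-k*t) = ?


m = m0 * exp(-k*t)
m = 0.7 * exp(-0.01 * 7)
m = 0.7 * exp(-0.0700)

0.6527 m


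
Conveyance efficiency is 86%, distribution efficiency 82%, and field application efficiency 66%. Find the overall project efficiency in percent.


Ec = 0.86, Eb = 0.82, Ea = 0.66
E = 0.86 * 0.82 * 0.66 * 100 = 46.5432%

46.5432 %


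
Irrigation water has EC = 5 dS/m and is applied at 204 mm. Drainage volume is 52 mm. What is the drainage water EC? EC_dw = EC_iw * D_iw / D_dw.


EC_dw = EC_iw * D_iw / D_dw
EC_dw = 5 * 204 / 52
EC_dw = 1020 / 52

19.6154 dS/m


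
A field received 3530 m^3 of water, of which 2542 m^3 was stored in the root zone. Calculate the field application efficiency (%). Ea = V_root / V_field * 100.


Ea = V_root / V_field * 100 = 2542 / 3530 * 100 = 72.0113%

72.0113 %


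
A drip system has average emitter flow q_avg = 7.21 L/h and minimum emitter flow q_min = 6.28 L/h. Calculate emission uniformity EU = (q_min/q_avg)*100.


EU = (q_min/q_avg)*100 = (6.28/7.21)*100 = 87.1012%

87.1012 %


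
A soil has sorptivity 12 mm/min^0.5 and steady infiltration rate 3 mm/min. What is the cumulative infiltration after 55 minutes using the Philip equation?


F = S*sqrt(t) + A*t
F = 12*sqrt(55) + 3*55
F = 12*7.416198 + 165

253.9944 mm


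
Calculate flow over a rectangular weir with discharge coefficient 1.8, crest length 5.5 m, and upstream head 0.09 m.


Q = C * L * H^(3/2) = 1.8 * 5.5 * 0.09^1.5 = 1.8 * 5.5 * 0.027000

0.2673 m^3/s


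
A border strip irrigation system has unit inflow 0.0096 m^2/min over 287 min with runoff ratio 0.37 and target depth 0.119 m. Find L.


L = q*t/((1+r)*Z)
L = 0.0096*287/((1+0.37)*0.119)
L = 2.7552/0.16303

16.9000 m


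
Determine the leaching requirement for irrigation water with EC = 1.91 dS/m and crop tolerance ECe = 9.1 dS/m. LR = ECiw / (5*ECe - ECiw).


LR = ECiw / (5*ECe - ECiw)
LR = 1.91 / (5*9.1 - 1.91)
LR = 1.91 / 43.5900

0.0438


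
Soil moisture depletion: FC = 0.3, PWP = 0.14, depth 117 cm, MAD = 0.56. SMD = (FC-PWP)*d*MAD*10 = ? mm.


SMD = (FC - PWP) * d * MAD * 10
SMD = (0.3 - 0.14) * 117 * 0.56 * 10
SMD = 0.1600 * 117 * 0.56 * 10

104.8320 mm


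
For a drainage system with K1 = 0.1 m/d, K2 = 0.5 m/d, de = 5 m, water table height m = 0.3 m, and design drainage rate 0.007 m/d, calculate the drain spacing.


S^2 = 8*K2*de*m/q + 4*K1*m^2/q
S^2 = 8*0.5*5*0.3/0.007 + 4*0.1*0.3^2/0.007
S = sqrt(862.2857)

29.3647 m


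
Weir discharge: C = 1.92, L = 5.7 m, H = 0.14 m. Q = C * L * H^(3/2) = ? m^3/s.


Q = C * L * H^(3/2) = 1.92 * 5.7 * 0.14^1.5 = 1.92 * 5.7 * 0.052383

0.5733 m^3/s


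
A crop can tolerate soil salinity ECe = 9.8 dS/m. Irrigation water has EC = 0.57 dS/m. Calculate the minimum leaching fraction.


LR = ECiw / (5*ECe - ECiw)
LR = 0.57 / (5*9.8 - 0.57)
LR = 0.57 / 48.4300

0.0118


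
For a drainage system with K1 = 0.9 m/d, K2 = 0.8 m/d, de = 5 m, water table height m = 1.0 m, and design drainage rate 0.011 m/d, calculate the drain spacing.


S^2 = 8*K2*de*m/q + 4*K1*m^2/q
S^2 = 8*0.8*5*1.0/0.011 + 4*0.9*1.0^2/0.011
S = sqrt(3236.3636)

56.8890 m


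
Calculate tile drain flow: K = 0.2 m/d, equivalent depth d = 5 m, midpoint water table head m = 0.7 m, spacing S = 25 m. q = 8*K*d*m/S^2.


q = 8*K*d*m/S^2
q = 8*0.2*5*0.7/25^2
q = 5.6000 / 625

0.0090 m/d


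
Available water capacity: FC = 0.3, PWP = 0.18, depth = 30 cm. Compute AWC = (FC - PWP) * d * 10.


AWC = (FC - PWP) * d * 10
AWC = (0.3 - 0.18) * 30 * 10
AWC = 0.1200 * 30 * 10

36.0000 mm


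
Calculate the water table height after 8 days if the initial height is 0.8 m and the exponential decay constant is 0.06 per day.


m = m0 * exp(-k*t)
m = 0.8 * exp(-0.06 * 8)
m = 0.8 * exp(-0.4800)

0.4950 m


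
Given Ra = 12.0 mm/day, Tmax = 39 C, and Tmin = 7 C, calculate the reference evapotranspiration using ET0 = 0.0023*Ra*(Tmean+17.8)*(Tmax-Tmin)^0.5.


Tmean = (Tmax + Tmin)/2 = (39 + 7)/2 = 23.0
ET0 = 0.0023 * 12.0 * (23.0 + 17.8) * sqrt(39 - 7)
ET0 = 0.0023 * 12.0 * 40.8 * 5.656854

6.3701 mm/day


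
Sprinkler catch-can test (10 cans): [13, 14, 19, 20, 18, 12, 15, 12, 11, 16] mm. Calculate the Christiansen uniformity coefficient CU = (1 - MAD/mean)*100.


mean = 15.000000 mm
MAD = 2.600000 mm
CU = (1 - 2.600000/15.000000)*100

82.6667 %


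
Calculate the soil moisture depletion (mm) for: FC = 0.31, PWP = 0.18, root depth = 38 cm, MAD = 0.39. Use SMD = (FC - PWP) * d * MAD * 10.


SMD = (FC - PWP) * d * MAD * 10
SMD = (0.31 - 0.18) * 38 * 0.39 * 10
SMD = 0.1300 * 38 * 0.39 * 10

19.2660 mm


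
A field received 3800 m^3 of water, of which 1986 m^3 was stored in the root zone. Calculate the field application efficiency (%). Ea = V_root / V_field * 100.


Ea = V_root / V_field * 100 = 1986 / 3800 * 100 = 52.2632%

52.2632 %


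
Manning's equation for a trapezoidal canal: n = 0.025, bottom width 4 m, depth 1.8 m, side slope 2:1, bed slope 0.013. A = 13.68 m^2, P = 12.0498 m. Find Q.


R = A/P = 13.68/12.0498 = 1.135289
Q = (1/0.025) * 13.68 * 1.135289^(2/3) * 0.013^0.5

67.8978 m^3/s


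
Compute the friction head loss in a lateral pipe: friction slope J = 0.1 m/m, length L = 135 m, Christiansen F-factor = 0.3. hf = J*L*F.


hf = J * L * F = 0.1 * 135 * 0.3 = 4.0500 m

4.0500 m


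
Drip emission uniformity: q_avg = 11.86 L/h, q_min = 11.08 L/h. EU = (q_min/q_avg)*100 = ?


EU = (q_min/q_avg)*100 = (11.08/11.86)*100 = 93.4233%

93.4233 %


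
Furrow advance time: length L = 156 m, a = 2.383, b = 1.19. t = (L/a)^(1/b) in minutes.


t = (L/a)^(1/b)
t = (156/2.383)^(1/1.19)
t = 65.463701^(1/1.19)

33.5777 min


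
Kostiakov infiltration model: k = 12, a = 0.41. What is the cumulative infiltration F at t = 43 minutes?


F = k * t^a = 12 * 43^0.41
F = 12 * 4.674359

56.0923 mm


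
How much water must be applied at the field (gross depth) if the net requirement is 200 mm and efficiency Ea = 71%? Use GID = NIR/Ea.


Ea = 71% = 0.71
GID = NIR / Ea = 200 / 0.71 = 281.6901 mm

281.6901 mm


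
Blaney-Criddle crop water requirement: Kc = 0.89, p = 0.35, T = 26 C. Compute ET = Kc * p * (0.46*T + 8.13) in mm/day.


ET = Kc * p * (0.46*T + 8.13)
ET = 0.89 * 0.35 * (0.46*26 + 8.13)
ET = 0.89 * 0.35 * 20.0900

6.2580 mm/day


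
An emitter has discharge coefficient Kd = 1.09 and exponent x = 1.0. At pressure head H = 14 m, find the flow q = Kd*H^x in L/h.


q = Kd * H^x = 1.09 * 14^1.0 = 1.09 * 14.000000

15.2600 L/h


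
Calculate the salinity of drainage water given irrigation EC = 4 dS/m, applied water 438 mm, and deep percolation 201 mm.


EC_dw = EC_iw * D_iw / D_dw
EC_dw = 4 * 438 / 201
EC_dw = 1752 / 201

8.7164 dS/m


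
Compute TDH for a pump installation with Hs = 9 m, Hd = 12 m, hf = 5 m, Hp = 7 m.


TDH = Hs + Hd + hf + Hp = 9 + 12 + 5 + 7 = 33

33 m


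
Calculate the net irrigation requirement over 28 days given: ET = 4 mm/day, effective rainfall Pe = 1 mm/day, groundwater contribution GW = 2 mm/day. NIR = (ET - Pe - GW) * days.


Daily deficit = ET - Pe - GW = 4 - 1 - 2 = 1 mm/day
NIR = 1 * 28 = 28 mm

28.0000 mm


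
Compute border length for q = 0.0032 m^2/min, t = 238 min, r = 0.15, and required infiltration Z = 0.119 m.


L = q*t/((1+r)*Z)
L = 0.0032*238/((1+0.15)*0.119)
L = 0.7616/0.13685

5.5652 m


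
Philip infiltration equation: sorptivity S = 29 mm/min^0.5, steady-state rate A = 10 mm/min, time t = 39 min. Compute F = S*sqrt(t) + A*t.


F = S*sqrt(t) + A*t
F = 29*sqrt(39) + 10*39
F = 29*6.244998 + 390

571.1049 mm


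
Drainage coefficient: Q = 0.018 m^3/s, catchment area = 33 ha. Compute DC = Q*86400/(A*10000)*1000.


DC = Q * 86400 / (A * 10000) * 1000
DC = 0.018 * 86400 / (33 * 10000) * 1000
DC = 1555200.0000 / 330000

4.7127 mm/day


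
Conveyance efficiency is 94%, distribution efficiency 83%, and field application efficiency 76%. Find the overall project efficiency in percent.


Ec = 0.94, Eb = 0.83, Ea = 0.76
E = 0.94 * 0.83 * 0.76 * 100 = 59.2952%

59.2952 %


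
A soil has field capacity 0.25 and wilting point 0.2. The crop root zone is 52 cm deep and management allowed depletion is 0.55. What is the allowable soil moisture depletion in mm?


SMD = (FC - PWP) * d * MAD * 10
SMD = (0.25 - 0.2) * 52 * 0.55 * 10
SMD = 0.0500 * 52 * 0.55 * 10

14.3000 mm


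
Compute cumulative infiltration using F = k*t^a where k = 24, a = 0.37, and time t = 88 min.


F = k * t^a = 24 * 88^0.37
F = 24 * 5.241536

125.7969 mm


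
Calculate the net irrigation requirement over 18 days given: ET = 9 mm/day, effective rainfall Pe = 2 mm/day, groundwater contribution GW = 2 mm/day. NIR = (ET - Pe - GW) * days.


Daily deficit = ET - Pe - GW = 9 - 2 - 2 = 5 mm/day
NIR = 5 * 18 = 90 mm

90.0000 mm


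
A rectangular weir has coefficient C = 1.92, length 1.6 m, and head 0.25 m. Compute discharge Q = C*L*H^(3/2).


Q = C * L * H^(3/2) = 1.92 * 1.6 * 0.25^1.5 = 1.92 * 1.6 * 0.125000

0.3840 m^3/s


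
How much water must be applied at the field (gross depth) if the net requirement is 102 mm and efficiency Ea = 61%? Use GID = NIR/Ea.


Ea = 61% = 0.61
GID = NIR / Ea = 102 / 0.61 = 167.2131 mm

167.2131 mm


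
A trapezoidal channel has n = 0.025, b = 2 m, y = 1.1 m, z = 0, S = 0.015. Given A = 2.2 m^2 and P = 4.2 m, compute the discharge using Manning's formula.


R = A/P = 2.2/4.2 = 0.523810
Q = (1/0.025) * 2.2 * 0.523810^(2/3) * 0.015^0.5

7.0034 m^3/s


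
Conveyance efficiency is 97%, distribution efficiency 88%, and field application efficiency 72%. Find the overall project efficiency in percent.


Ec = 0.97, Eb = 0.88, Ea = 0.72
E = 0.97 * 0.88 * 0.72 * 100 = 61.4592%

61.4592 %


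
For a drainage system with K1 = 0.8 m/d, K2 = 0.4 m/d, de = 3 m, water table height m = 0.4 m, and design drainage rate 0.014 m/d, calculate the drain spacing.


S^2 = 8*K2*de*m/q + 4*K1*m^2/q
S^2 = 8*0.4*3*0.4/0.014 + 4*0.8*0.4^2/0.014
S = sqrt(310.8571)

17.6311 m


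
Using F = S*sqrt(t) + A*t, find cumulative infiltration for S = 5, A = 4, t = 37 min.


F = S*sqrt(t) + A*t
F = 5*sqrt(37) + 4*37
F = 5*6.082763 + 148

178.4138 mm


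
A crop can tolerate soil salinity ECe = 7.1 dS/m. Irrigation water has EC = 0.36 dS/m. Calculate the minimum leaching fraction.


LR = ECiw / (5*ECe - ECiw)
LR = 0.36 / (5*7.1 - 0.36)
LR = 0.36 / 35.1400

0.0102


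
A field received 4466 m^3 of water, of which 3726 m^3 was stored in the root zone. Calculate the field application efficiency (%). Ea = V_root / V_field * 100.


Ea = V_root / V_field * 100 = 3726 / 4466 * 100 = 83.4304%

83.4304 %


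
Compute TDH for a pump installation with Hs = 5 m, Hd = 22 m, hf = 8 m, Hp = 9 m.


TDH = Hs + Hd + hf + Hp = 5 + 22 + 8 + 9 = 44

44 m


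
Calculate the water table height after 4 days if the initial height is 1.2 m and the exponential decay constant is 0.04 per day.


m = m0 * exp(-k*t)
m = 1.2 * exp(-0.04 * 4)
m = 1.2 * exp(-0.1600)

1.0226 m


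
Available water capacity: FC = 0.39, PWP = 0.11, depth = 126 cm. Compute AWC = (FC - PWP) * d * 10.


AWC = (FC - PWP) * d * 10
AWC = (0.39 - 0.11) * 126 * 10
AWC = 0.2800 * 126 * 10

352.8000 mm


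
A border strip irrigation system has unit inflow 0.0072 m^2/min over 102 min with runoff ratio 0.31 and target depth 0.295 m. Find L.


L = q*t/((1+r)*Z)
L = 0.0072*102/((1+0.31)*0.295)
L = 0.7344/0.38645

1.9004 m


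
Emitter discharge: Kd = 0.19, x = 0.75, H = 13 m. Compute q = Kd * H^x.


q = Kd * H^x = 0.19 * 13^0.75 = 0.19 * 6.846325

1.3008 L/h


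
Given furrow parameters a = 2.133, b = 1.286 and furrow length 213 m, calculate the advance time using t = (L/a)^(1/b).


t = (L/a)^(1/b)
t = (213/2.133)^(1/1.286)
t = 99.859353^(1/1.286)

35.8703 min


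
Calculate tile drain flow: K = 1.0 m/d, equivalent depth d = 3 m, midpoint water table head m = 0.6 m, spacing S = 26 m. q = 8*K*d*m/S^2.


q = 8*K*d*m/S^2
q = 8*1.0*3*0.6/26^2
q = 14.4000 / 676

0.0213 m/d


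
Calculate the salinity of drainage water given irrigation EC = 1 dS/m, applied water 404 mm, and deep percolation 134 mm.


EC_dw = EC_iw * D_iw / D_dw
EC_dw = 1 * 404 / 134
EC_dw = 404 / 134

3.0149 dS/m


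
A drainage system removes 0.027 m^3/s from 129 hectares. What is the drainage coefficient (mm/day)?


DC = Q * 86400 / (A * 10000) * 1000
DC = 0.027 * 86400 / (129 * 10000) * 1000
DC = 2332800.0000 / 1290000

1.8084 mm/day


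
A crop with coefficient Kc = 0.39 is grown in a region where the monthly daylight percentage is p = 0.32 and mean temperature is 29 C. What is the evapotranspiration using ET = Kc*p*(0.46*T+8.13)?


ET = Kc * p * (0.46*T + 8.13)
ET = 0.39 * 0.32 * (0.46*29 + 8.13)
ET = 0.39 * 0.32 * 21.4700

2.6795 mm/day


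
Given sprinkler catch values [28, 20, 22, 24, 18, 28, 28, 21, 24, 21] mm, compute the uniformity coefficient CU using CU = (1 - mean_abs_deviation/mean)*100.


mean = 23.400000 mm
MAD = 3.000000 mm
CU = (1 - 3.000000/23.400000)*100

87.1795 %


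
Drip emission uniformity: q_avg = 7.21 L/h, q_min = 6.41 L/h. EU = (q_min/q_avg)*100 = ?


EU = (q_min/q_avg)*100 = (6.41/7.21)*100 = 88.9043%

88.9043 %


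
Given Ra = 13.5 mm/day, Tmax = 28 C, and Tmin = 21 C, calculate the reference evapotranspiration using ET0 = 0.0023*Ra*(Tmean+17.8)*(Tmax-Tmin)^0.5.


Tmean = (Tmax + Tmin)/2 = (28 + 21)/2 = 24.5
ET0 = 0.0023 * 13.5 * (24.5 + 17.8) * sqrt(28 - 21)
ET0 = 0.0023 * 13.5 * 42.3 * 2.645751

3.4750 mm/day


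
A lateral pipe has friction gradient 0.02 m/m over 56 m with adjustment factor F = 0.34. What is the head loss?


hf = J * L * F = 0.02 * 56 * 0.34 = 0.3808 m

0.3808 m


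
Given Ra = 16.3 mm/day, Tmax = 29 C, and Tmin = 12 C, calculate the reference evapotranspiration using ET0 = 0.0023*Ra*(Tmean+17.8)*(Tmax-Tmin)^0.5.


Tmean = (Tmax + Tmin)/2 = (29 + 12)/2 = 20.5
ET0 = 0.0023 * 16.3 * (20.5 + 17.8) * sqrt(29 - 12)
ET0 = 0.0023 * 16.3 * 38.3 * 4.123106

5.9202 mm/day


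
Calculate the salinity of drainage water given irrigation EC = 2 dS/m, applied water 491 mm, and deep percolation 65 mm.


EC_dw = EC_iw * D_iw / D_dw
EC_dw = 2 * 491 / 65
EC_dw = 982 / 65

15.1077 dS/m


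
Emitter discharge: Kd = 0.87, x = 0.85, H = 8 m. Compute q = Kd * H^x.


q = Kd * H^x = 0.87 * 8^0.85 = 0.87 * 5.856343

5.0950 L/h


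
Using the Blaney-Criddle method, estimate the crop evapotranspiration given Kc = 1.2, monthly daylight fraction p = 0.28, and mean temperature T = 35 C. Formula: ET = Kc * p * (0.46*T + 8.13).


ET = Kc * p * (0.46*T + 8.13)
ET = 1.2 * 0.28 * (0.46*35 + 8.13)
ET = 1.2 * 0.28 * 24.2300

8.1413 mm/day


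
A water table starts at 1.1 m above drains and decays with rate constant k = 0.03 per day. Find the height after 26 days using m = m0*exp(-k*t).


m = m0 * exp(-k*t)
m = 1.1 * exp(-0.03 * 26)
m = 1.1 * exp(-0.7800)

0.5042 m


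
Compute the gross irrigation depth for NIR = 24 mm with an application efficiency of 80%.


Ea = 80% = 0.8
GID = NIR / Ea = 24 / 0.8 = 30.0000 mm

30.0000 mm


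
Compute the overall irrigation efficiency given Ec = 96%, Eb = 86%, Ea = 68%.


Ec = 0.96, Eb = 0.86, Ea = 0.68
E = 0.96 * 0.86 * 0.68 * 100 = 56.1408%

56.1408 %


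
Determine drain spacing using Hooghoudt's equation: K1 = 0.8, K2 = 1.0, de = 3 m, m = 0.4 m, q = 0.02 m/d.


S^2 = 8*K2*de*m/q + 4*K1*m^2/q
S^2 = 8*1.0*3*0.4/0.02 + 4*0.8*0.4^2/0.02
S = sqrt(505.6000)

22.4856 m


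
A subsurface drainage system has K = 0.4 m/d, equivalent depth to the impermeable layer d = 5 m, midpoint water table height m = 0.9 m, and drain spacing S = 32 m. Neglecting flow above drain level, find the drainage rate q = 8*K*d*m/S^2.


q = 8*K*d*m/S^2
q = 8*0.4*5*0.9/32^2
q = 14.4000 / 1024

0.0141 m/d


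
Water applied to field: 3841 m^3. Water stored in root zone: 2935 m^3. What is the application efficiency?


Ea = V_root / V_field * 100 = 2935 / 3841 * 100 = 76.4124%

76.4124 %


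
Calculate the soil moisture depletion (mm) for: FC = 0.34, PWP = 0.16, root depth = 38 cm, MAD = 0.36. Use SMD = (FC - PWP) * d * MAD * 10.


SMD = (FC - PWP) * d * MAD * 10
SMD = (0.34 - 0.16) * 38 * 0.36 * 10
SMD = 0.1800 * 38 * 0.36 * 10

24.6240 mm


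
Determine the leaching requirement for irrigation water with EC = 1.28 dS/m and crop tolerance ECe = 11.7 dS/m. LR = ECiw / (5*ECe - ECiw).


LR = ECiw / (5*ECe - ECiw)
LR = 1.28 / (5*11.7 - 1.28)
LR = 1.28 / 57.2200

0.0224


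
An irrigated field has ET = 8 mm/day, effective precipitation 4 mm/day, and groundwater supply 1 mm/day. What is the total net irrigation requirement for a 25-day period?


Daily deficit = ET - Pe - GW = 8 - 4 - 1 = 3 mm/day
NIR = 3 * 25 = 75 mm

75.0000 mm


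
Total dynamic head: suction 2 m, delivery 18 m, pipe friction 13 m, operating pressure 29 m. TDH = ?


TDH = Hs + Hd + hf + Hp = 2 + 18 + 13 + 29 = 62

62 m


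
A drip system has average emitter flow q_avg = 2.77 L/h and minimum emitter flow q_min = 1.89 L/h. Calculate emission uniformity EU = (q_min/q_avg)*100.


EU = (q_min/q_avg)*100 = (1.89/2.77)*100 = 68.2310%

68.2310 %


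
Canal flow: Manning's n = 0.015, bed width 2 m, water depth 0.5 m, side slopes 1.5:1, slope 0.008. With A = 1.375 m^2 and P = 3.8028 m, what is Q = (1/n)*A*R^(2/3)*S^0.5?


R = A/P = 1.375/3.8028 = 0.361576
Q = (1/0.015) * 1.375 * 0.361576^(2/3) * 0.008^0.5

4.1612 m^3/s


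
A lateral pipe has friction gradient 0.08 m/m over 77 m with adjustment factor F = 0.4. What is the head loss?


hf = J * L * F = 0.08 * 77 * 0.4 = 2.4640 m

2.4640 m


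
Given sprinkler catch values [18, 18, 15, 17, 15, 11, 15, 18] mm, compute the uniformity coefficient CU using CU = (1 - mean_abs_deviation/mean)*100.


mean = 15.875000 mm
MAD = 1.875000 mm
CU = (1 - 1.875000/15.875000)*100

88.1890 %


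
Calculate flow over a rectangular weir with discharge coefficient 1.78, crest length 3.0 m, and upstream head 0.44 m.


Q = C * L * H^(3/2) = 1.78 * 3.0 * 0.44^1.5 = 1.78 * 3.0 * 0.291863

1.5585 m^3/s


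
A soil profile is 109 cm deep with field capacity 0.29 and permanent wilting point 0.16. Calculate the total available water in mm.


AWC = (FC - PWP) * d * 10
AWC = (0.29 - 0.16) * 109 * 10
AWC = 0.1300 * 109 * 10

141.7000 mm


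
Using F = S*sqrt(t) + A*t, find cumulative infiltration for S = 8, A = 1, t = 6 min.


F = S*sqrt(t) + A*t
F = 8*sqrt(6) + 1*6
F = 8*2.449490 + 6

25.5959 mm


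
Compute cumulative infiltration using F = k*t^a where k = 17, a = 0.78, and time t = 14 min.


F = k * t^a = 17 * 14^0.78
F = 17 * 7.833933

133.1769 mm


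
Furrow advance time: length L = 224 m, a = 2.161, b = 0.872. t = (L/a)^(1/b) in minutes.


t = (L/a)^(1/b)
t = (224/2.161)^(1/0.872)
t = 103.655715^(1/0.872)

204.8614 min


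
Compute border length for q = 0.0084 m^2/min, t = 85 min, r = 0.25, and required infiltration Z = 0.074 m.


L = q*t/((1+r)*Z)
L = 0.0084*85/((1+0.25)*0.074)
L = 0.714/0.0925

7.7189 m


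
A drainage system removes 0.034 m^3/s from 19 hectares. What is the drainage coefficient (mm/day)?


DC = Q * 86400 / (A * 10000) * 1000
DC = 0.034 * 86400 / (19 * 10000) * 1000
DC = 2937600.0000 / 190000

15.4611 mm/day


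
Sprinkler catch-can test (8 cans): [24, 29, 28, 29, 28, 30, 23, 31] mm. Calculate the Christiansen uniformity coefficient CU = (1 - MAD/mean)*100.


mean = 27.750000 mm
MAD = 2.125000 mm
CU = (1 - 2.125000/27.750000)*100

92.3423 %


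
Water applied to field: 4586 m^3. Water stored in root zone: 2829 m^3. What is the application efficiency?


Ea = V_root / V_field * 100 = 2829 / 4586 * 100 = 61.6877%

61.6877 %


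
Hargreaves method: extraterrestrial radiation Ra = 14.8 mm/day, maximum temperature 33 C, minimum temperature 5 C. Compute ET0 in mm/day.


Tmean = (Tmax + Tmin)/2 = (33 + 5)/2 = 19.0
ET0 = 0.0023 * 14.8 * (19.0 + 17.8) * sqrt(33 - 5)
ET0 = 0.0023 * 14.8 * 36.8 * 5.291503

6.6285 mm/day


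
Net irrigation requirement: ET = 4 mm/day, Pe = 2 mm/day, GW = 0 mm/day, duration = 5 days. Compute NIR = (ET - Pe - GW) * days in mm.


Daily deficit = ET - Pe - GW = 4 - 2 - 0 = 2 mm/day
NIR = 2 * 5 = 10 mm

10.0000 mm


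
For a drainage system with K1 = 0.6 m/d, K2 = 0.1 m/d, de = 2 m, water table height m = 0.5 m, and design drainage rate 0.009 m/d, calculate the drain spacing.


S^2 = 8*K2*de*m/q + 4*K1*m^2/q
S^2 = 8*0.1*2*0.5/0.009 + 4*0.6*0.5^2/0.009
S = sqrt(155.5556)

12.4722 m


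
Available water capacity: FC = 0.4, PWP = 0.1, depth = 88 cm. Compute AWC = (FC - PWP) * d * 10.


AWC = (FC - PWP) * d * 10
AWC = (0.4 - 0.1) * 88 * 10
AWC = 0.3000 * 88 * 10

264.0000 mm


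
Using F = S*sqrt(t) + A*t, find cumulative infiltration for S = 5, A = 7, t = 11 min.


F = S*sqrt(t) + A*t
F = 5*sqrt(11) + 7*11
F = 5*3.316625 + 77

93.5831 mm


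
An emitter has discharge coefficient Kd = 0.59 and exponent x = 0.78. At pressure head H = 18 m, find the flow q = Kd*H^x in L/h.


q = Kd * H^x = 0.59 * 18^0.78 = 0.59 * 9.530431

5.6230 L/h


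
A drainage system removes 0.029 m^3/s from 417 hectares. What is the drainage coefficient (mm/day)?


DC = Q * 86400 / (A * 10000) * 1000
DC = 0.029 * 86400 / (417 * 10000) * 1000
DC = 2505600.0000 / 4170000

0.6009 mm/day


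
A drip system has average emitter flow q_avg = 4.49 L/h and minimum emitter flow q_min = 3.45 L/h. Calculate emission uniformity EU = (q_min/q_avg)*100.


EU = (q_min/q_avg)*100 = (3.45/4.49)*100 = 76.8374%

76.8374 %


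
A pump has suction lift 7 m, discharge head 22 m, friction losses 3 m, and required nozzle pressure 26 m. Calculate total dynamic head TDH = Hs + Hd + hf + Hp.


TDH = Hs + Hd + hf + Hp = 7 + 22 + 3 + 26 = 58

58 m


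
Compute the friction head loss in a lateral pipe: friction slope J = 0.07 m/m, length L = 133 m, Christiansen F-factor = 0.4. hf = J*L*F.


hf = J * L * F = 0.07 * 133 * 0.4 = 3.7240 m

3.7240 m


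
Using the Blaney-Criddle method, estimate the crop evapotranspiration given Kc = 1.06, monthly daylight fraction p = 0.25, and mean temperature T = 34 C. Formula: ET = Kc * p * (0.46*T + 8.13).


ET = Kc * p * (0.46*T + 8.13)
ET = 1.06 * 0.25 * (0.46*34 + 8.13)
ET = 1.06 * 0.25 * 23.7700

6.2991 mm/day


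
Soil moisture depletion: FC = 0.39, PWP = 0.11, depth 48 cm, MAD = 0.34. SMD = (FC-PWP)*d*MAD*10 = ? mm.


SMD = (FC - PWP) * d * MAD * 10
SMD = (0.39 - 0.11) * 48 * 0.34 * 10
SMD = 0.2800 * 48 * 0.34 * 10

45.6960 mm


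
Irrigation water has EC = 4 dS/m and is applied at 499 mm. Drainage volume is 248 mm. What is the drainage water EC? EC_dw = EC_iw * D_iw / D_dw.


EC_dw = EC_iw * D_iw / D_dw
EC_dw = 4 * 499 / 248
EC_dw = 1996 / 248

8.0484 dS/m


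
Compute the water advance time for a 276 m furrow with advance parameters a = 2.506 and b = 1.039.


t = (L/a)^(1/b)
t = (276/2.506)^(1/1.039)
t = 110.135674^(1/1.039)

92.3171 min


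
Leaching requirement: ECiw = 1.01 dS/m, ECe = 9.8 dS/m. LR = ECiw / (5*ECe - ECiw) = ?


LR = ECiw / (5*ECe - ECiw)
LR = 1.01 / (5*9.8 - 1.01)
LR = 1.01 / 47.9900

0.0210


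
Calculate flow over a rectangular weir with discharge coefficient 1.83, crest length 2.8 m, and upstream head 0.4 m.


Q = C * L * H^(3/2) = 1.83 * 2.8 * 0.4^1.5 = 1.83 * 2.8 * 0.252982

1.2963 m^3/s


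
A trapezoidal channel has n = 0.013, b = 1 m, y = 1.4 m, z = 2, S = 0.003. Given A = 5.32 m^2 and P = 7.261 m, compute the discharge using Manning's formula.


R = A/P = 5.32/7.261 = 0.732681
Q = (1/0.013) * 5.32 * 0.732681^(2/3) * 0.003^0.5

18.2168 m^3/s


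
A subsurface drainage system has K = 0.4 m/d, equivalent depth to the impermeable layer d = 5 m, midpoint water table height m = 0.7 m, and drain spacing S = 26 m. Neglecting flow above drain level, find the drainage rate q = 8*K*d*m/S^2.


q = 8*K*d*m/S^2
q = 8*0.4*5*0.7/26^2
q = 11.2000 / 676

0.0166 m/d


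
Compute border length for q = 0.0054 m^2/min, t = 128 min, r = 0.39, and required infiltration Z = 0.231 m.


L = q*t/((1+r)*Z)
L = 0.0054*128/((1+0.39)*0.231)
L = 0.6912/0.32109

2.1527 m


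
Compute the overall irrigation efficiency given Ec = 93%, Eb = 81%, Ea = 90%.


Ec = 0.93, Eb = 0.81, Ea = 0.9
E = 0.93 * 0.81 * 0.9 * 100 = 67.7970%

67.7970 %


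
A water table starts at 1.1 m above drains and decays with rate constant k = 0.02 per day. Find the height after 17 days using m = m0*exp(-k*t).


m = m0 * exp(-k*t)
m = 1.1 * exp(-0.02 * 17)
m = 1.1 * exp(-0.3400)

0.7829 m


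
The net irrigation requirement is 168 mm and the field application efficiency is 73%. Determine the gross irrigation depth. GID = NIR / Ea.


Ea = 73% = 0.73
GID = NIR / Ea = 168 / 0.73 = 230.1370 mm

230.1370 mm


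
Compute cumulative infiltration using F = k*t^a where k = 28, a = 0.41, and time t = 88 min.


F = k * t^a = 28 * 88^0.41
F = 28 * 6.269572

175.5480 mm


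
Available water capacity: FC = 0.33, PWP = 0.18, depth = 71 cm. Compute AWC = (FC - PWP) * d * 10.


AWC = (FC - PWP) * d * 10
AWC = (0.33 - 0.18) * 71 * 10
AWC = 0.1500 * 71 * 10

106.5000 mm


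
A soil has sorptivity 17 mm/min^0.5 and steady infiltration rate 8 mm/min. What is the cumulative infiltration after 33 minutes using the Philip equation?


F = S*sqrt(t) + A*t
F = 17*sqrt(33) + 8*33
F = 17*5.744563 + 264

361.6576 mm


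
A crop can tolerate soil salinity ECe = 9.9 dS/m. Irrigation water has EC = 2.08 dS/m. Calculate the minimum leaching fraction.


LR = ECiw / (5*ECe - ECiw)
LR = 2.08 / (5*9.9 - 2.08)
LR = 2.08 / 47.4200

0.0439


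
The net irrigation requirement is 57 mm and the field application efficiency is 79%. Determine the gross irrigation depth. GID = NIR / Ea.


Ea = 79% = 0.79
GID = NIR / Ea = 57 / 0.79 = 72.1519 mm

72.1519 mm


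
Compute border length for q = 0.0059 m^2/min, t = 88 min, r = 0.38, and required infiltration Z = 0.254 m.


L = q*t/((1+r)*Z)
L = 0.0059*88/((1+0.38)*0.254)
L = 0.5192/0.35052

1.4812 m


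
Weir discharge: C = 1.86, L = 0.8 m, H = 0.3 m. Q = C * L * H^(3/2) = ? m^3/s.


Q = C * L * H^(3/2) = 1.86 * 0.8 * 0.3^1.5 = 1.86 * 0.8 * 0.164317

0.2445 m^3/s


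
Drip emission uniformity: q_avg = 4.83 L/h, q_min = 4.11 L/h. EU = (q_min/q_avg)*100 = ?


EU = (q_min/q_avg)*100 = (4.11/4.83)*100 = 85.0932%

85.0932 %


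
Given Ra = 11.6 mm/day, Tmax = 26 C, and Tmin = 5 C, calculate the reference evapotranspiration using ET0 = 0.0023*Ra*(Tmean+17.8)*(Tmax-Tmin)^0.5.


Tmean = (Tmax + Tmin)/2 = (26 + 5)/2 = 15.5
ET0 = 0.0023 * 11.6 * (15.5 + 17.8) * sqrt(26 - 5)
ET0 = 0.0023 * 11.6 * 33.3 * 4.582576

4.0714 mm/day


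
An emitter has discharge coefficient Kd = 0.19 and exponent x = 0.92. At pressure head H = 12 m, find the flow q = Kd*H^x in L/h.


q = Kd * H^x = 0.19 * 12^0.92 = 0.19 * 9.836639

1.8690 L/h


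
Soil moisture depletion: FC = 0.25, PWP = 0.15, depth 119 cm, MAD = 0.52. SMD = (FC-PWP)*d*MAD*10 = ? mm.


SMD = (FC - PWP) * d * MAD * 10
SMD = (0.25 - 0.15) * 119 * 0.52 * 10
SMD = 0.1000 * 119 * 0.52 * 10

61.8800 mm


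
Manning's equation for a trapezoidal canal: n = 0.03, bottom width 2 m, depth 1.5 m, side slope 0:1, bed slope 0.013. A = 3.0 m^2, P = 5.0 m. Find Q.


R = A/P = 3.0/5.0 = 0.600000
Q = (1/0.03) * 3.0 * 0.600000^(2/3) * 0.013^0.5

8.1110 m^3/s


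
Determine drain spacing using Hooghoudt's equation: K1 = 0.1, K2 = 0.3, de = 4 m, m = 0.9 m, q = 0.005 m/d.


S^2 = 8*K2*de*m/q + 4*K1*m^2/q
S^2 = 8*0.3*4*0.9/0.005 + 4*0.1*0.9^2/0.005
S = sqrt(1792.8000)

42.3415 m


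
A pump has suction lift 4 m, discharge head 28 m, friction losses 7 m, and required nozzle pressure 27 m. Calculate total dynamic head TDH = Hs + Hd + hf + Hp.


TDH = Hs + Hd + hf + Hp = 4 + 28 + 7 + 27 = 66

66 m


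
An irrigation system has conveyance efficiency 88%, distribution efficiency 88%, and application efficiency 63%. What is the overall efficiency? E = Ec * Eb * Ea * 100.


Ec = 0.88, Eb = 0.88, Ea = 0.63
E = 0.88 * 0.88 * 0.63 * 100 = 48.7872%

48.7872 %


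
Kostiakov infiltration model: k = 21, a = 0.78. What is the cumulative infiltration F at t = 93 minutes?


F = k * t^a = 21 * 93^0.78
F = 21 * 34.309683

720.5033 mm


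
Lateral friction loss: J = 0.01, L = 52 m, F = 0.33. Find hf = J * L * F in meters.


hf = J * L * F = 0.01 * 52 * 0.33 = 0.1716 m

0.1716 m


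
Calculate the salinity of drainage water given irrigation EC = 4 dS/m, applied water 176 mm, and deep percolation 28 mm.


EC_dw = EC_iw * D_iw / D_dw
EC_dw = 4 * 176 / 28
EC_dw = 704 / 28

25.1429 dS/m


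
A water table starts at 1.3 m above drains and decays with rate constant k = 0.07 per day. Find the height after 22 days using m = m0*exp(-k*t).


m = m0 * exp(-k*t)
m = 1.3 * exp(-0.07 * 22)
m = 1.3 * exp(-1.5400)

0.2787 m


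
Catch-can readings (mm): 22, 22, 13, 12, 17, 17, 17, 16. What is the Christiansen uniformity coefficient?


mean = 17.000000 mm
MAD = 2.500000 mm
CU = (1 - 2.500000/17.000000)*100

85.2941 %


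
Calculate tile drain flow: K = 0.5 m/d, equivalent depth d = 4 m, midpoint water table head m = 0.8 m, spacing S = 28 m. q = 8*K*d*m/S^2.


q = 8*K*d*m/S^2
q = 8*0.5*4*0.8/28^2
q = 12.8000 / 784

0.0163 m/d


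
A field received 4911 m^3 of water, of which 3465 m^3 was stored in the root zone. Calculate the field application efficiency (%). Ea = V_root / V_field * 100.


Ea = V_root / V_field * 100 = 3465 / 4911 * 100 = 70.5559%

70.5559 %


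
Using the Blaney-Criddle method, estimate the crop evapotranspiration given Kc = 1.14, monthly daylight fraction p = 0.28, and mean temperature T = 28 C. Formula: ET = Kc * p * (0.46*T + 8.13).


ET = Kc * p * (0.46*T + 8.13)
ET = 1.14 * 0.28 * (0.46*28 + 8.13)
ET = 1.14 * 0.28 * 21.0100

6.7064 mm/day


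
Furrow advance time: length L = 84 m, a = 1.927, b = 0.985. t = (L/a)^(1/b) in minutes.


t = (L/a)^(1/b)
t = (84/1.927)^(1/0.985)
t = 43.591074^(1/0.985)

46.1703 min


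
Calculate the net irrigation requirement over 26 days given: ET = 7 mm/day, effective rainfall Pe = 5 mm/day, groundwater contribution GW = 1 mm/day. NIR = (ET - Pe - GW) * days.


Daily deficit = ET - Pe - GW = 7 - 5 - 1 = 1 mm/day
NIR = 1 * 26 = 26 mm

26.0000 mm


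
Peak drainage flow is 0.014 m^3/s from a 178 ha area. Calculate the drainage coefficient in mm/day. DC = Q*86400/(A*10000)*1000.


DC = Q * 86400 / (A * 10000) * 1000
DC = 0.014 * 86400 / (178 * 10000) * 1000
DC = 1209600.0000 / 1780000

0.6796 mm/day


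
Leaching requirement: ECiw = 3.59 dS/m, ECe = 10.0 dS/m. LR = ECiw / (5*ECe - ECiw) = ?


LR = ECiw / (5*ECe - ECiw)
LR = 3.59 / (5*10.0 - 3.59)
LR = 3.59 / 46.4100

0.0774


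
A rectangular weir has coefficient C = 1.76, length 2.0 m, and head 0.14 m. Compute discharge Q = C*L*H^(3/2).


Q = C * L * H^(3/2) = 1.76 * 2.0 * 0.14^1.5 = 1.76 * 2.0 * 0.052383

0.1844 m^3/s


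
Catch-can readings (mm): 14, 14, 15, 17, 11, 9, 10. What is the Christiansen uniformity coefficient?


mean = 12.857143 mm
MAD = 2.448980 mm
CU = (1 - 2.448980/12.857143)*100

80.9524 %


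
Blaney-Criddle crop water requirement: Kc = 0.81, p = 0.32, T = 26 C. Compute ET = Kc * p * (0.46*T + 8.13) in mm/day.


ET = Kc * p * (0.46*T + 8.13)
ET = 0.81 * 0.32 * (0.46*26 + 8.13)
ET = 0.81 * 0.32 * 20.0900

5.2073 mm/day


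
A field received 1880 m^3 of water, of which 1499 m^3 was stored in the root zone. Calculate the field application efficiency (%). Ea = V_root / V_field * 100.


Ea = V_root / V_field * 100 = 1499 / 1880 * 100 = 79.7340%

79.7340 %


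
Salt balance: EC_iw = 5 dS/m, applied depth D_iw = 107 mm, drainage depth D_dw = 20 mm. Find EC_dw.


EC_dw = EC_iw * D_iw / D_dw
EC_dw = 5 * 107 / 20
EC_dw = 535 / 20

26.7500 dS/m


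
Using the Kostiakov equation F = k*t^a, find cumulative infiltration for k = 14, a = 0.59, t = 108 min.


F = k * t^a = 14 * 108^0.59
F = 14 * 15.838718

221.7421 mm


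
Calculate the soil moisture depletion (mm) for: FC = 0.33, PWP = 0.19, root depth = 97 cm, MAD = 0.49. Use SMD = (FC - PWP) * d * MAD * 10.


SMD = (FC - PWP) * d * MAD * 10
SMD = (0.33 - 0.19) * 97 * 0.49 * 10
SMD = 0.1400 * 97 * 0.49 * 10

66.5420 mm


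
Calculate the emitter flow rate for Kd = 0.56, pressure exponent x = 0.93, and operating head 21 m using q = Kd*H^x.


q = Kd * H^x = 0.56 * 21^0.93 = 0.56 * 16.969301

9.5028 L/h


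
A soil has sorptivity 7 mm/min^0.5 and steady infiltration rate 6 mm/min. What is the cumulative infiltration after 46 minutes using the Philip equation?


F = S*sqrt(t) + A*t
F = 7*sqrt(46) + 6*46
F = 7*6.782330 + 276

323.4763 mm


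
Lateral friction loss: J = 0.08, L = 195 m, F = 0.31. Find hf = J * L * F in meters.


hf = J * L * F = 0.08 * 195 * 0.31 = 4.8360 m

4.8360 m


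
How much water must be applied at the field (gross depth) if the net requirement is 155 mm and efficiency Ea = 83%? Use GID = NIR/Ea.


Ea = 83% = 0.83
GID = NIR / Ea = 155 / 0.83 = 186.7470 mm

186.7470 mm


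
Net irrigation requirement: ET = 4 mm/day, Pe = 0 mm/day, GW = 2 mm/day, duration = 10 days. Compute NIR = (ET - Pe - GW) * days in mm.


Daily deficit = ET - Pe - GW = 4 - 0 - 2 = 2 mm/day
NIR = 2 * 10 = 20 mm

20.0000 mm


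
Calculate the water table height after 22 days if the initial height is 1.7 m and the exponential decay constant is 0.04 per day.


m = m0 * exp(-k*t)
m = 1.7 * exp(-0.04 * 22)
m = 1.7 * exp(-0.8800)

0.7051 m


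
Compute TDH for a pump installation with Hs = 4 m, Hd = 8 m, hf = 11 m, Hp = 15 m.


TDH = Hs + Hd + hf + Hp = 4 + 8 + 11 + 15 = 38

38 m


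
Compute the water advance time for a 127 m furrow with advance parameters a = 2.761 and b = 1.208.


t = (L/a)^(1/b)
t = (127/2.761)^(1/1.208)
t = 45.997827^(1/1.208)

23.7924 min


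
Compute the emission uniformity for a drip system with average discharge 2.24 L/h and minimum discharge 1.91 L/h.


EU = (q_min/q_avg)*100 = (1.91/2.24)*100 = 85.2679%

85.2679 %


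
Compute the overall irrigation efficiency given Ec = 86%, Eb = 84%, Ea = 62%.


Ec = 0.86, Eb = 0.84, Ea = 0.62
E = 0.86 * 0.84 * 0.62 * 100 = 44.7888%

44.7888 %


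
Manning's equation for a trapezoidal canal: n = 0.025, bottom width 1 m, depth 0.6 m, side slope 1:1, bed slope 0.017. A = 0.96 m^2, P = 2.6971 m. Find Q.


R = A/P = 0.96/2.6971 = 0.355938
Q = (1/0.025) * 0.96 * 0.355938^(2/3) * 0.017^0.5

2.5146 m^3/s


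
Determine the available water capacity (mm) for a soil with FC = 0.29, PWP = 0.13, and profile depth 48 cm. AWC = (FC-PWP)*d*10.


AWC = (FC - PWP) * d * 10
AWC = (0.29 - 0.13) * 48 * 10
AWC = 0.1600 * 48 * 10

76.8000 mm


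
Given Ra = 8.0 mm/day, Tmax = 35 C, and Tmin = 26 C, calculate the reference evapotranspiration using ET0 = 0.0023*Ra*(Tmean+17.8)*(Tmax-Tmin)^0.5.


Tmean = (Tmax + Tmin)/2 = (35 + 26)/2 = 30.5
ET0 = 0.0023 * 8.0 * (30.5 + 17.8) * sqrt(35 - 26)
ET0 = 0.0023 * 8.0 * 48.3 * 3.000000

2.6662 mm/day


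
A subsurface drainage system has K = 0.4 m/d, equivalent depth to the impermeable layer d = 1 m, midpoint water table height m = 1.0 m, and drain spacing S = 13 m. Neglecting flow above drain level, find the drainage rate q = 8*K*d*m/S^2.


q = 8*K*d*m/S^2
q = 8*0.4*1*1.0/13^2
q = 3.2000 / 169

0.0189 m/d


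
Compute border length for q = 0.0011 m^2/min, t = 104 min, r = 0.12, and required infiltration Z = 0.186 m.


L = q*t/((1+r)*Z)
L = 0.0011*104/((1+0.12)*0.186)
L = 0.1144/0.20832

0.5492 m


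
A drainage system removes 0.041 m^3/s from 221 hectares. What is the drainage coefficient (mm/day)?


DC = Q * 86400 / (A * 10000) * 1000
DC = 0.041 * 86400 / (221 * 10000) * 1000
DC = 3542400.0000 / 2210000

1.6029 mm/day


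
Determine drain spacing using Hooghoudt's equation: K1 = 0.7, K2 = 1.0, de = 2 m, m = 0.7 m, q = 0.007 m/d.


S^2 = 8*K2*de*m/q + 4*K1*m^2/q
S^2 = 8*1.0*2*0.7/0.007 + 4*0.7*0.7^2/0.007
S = sqrt(1796.0000)

42.3792 m


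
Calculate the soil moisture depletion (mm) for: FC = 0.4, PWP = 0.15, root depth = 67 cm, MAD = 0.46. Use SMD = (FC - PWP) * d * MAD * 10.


SMD = (FC - PWP) * d * MAD * 10
SMD = (0.4 - 0.15) * 67 * 0.46 * 10
SMD = 0.2500 * 67 * 0.46 * 10

77.0500 mm


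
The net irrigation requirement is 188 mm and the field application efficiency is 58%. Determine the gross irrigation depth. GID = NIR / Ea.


Ea = 58% = 0.58
GID = NIR / Ea = 188 / 0.58 = 324.1379 mm

324.1379 mm


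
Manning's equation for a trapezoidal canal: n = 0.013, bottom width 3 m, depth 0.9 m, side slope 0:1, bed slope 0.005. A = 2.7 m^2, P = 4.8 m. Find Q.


R = A/P = 2.7/4.8 = 0.562500
Q = (1/0.013) * 2.7 * 0.562500^(2/3) * 0.005^0.5

10.0074 m^3/s


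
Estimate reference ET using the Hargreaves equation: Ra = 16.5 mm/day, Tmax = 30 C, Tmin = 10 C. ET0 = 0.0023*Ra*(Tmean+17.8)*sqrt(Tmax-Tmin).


Tmean = (Tmax + Tmin)/2 = (30 + 10)/2 = 20.0
ET0 = 0.0023 * 16.5 * (20.0 + 17.8) * sqrt(30 - 10)
ET0 = 0.0023 * 16.5 * 37.8 * 4.472136

6.4153 mm/day


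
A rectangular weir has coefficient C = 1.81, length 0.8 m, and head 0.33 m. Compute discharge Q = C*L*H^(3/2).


Q = C * L * H^(3/2) = 1.81 * 0.8 * 0.33^1.5 = 1.81 * 0.8 * 0.189571

0.2745 m^3/s


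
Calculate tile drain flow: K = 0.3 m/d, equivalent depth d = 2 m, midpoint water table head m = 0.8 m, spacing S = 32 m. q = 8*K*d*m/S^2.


q = 8*K*d*m/S^2
q = 8*0.3*2*0.8/32^2
q = 3.8400 / 1024

0.0037 m/d


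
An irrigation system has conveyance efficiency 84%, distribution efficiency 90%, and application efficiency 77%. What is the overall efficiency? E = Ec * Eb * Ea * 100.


Ec = 0.84, Eb = 0.9, Ea = 0.77
E = 0.84 * 0.9 * 0.77 * 100 = 58.2120%

58.2120 %


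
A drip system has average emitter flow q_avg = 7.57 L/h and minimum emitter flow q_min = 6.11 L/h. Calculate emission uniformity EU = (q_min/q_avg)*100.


EU = (q_min/q_avg)*100 = (6.11/7.57)*100 = 80.7133%

80.7133 %


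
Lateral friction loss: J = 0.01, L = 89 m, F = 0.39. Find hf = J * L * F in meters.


hf = J * L * F = 0.01 * 89 * 0.39 = 0.3471 m

0.3471 m


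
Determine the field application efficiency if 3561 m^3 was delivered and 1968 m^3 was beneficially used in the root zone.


Ea = V_root / V_field * 100 = 1968 / 3561 * 100 = 55.2654%

55.2654 %


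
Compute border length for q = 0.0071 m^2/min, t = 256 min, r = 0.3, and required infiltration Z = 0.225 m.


L = q*t/((1+r)*Z)
L = 0.0071*256/((1+0.3)*0.225)
L = 1.8176/0.2925

6.2140 m
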